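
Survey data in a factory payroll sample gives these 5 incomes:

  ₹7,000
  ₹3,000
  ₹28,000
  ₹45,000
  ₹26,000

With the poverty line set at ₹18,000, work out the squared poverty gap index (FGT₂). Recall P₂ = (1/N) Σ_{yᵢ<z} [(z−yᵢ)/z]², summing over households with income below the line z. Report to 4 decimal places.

Below the line: ₹3,000, ₹7,000 (q = 2 of N = 5).
Shortfall ratios: (18000−3000)/18000 = 0.8333; (18000−7000)/18000 = 0.6111.
Squared: 0.6944; 0.3735.
Sum = 1.067901; P₂ = 1.067901 / 5 = 0.2136.

0.2136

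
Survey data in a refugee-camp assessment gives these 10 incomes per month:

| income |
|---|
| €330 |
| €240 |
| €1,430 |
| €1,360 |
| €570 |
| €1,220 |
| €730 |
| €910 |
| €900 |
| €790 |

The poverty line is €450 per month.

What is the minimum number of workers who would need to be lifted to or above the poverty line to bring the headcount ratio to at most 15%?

2 of the 10 workers are poor, so H = 2/10 = 0.200.
A headcount ratio of at most 15% allows at most ⌊0.15 × 10⌋ = 1 poor workers.
So at least 2 − 1 = 1 must be lifted.

1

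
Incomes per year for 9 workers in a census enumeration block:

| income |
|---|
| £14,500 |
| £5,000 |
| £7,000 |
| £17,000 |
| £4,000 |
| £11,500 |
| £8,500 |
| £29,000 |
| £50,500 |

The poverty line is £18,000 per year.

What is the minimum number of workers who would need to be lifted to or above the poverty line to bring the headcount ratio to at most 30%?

5

7 of the 9 workers are poor, so H = 7/9 = 0.778.
A headcount ratio of at most 30% allows at most ⌊0.30 × 9⌋ = 2 poor workers.
So at least 7 − 2 = 5 must be lifted.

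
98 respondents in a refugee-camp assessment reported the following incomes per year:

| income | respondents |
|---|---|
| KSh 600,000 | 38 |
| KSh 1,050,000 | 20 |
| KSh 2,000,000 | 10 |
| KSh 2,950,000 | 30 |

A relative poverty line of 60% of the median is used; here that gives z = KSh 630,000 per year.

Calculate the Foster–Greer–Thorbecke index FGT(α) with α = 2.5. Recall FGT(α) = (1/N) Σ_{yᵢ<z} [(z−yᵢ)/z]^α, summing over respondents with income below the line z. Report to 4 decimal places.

Incomes under z: 38×KSh 600,000 (q = 38 of N = 98).
Relative gaps: (630000−600000)/630000 = 0.0476 (×38).
Raised to α = 2.5: 0.00049 (×38).
Sum = 0.018803; FGT(2.5) = 0.018803 / 98 = 0.0002.

0.0002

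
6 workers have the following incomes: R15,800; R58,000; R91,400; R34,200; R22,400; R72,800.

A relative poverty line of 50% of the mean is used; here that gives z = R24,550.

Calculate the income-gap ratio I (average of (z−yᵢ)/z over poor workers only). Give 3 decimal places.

Below z: R15,800, R22,400 (q = 2 of N = 6).
Relative gaps: 0.3564, 0.0876; sum = 0.443992.
The income-gap ratio divides by q (the poor only): 0.443992 / 2 = 0.222.

0.222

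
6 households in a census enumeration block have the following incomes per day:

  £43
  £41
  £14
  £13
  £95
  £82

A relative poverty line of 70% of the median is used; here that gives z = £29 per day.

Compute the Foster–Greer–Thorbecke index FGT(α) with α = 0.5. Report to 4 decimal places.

Incomes under z: £13, £14 (q = 2 of N = 6).
Relative gaps: (29−13)/29 = 0.5517; (29−14)/29 = 0.5172.
Raised to α = 0.5: 0.74278; 0.71919.
Sum = 1.461976; FGT(0.5) = 1.461976 / 6 = 0.2437.

0.2437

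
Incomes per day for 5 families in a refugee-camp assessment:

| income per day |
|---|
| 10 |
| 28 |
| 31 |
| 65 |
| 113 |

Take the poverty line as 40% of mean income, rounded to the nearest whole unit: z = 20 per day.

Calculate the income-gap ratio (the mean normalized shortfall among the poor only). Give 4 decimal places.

0.5000

Below z: 10 (q = 1 of N = 5).
Shortfall ratios (z−y)/z: 0.5000; sum = 0.500000.
I averages over the q = 1 poor units only: 0.500000 / 1 = 0.5000.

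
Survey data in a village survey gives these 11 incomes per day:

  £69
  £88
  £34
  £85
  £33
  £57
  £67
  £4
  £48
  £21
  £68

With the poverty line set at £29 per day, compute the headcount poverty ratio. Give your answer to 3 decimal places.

2 of the 11 households have income below £29.
H = 2/11 = 0.182.

0.182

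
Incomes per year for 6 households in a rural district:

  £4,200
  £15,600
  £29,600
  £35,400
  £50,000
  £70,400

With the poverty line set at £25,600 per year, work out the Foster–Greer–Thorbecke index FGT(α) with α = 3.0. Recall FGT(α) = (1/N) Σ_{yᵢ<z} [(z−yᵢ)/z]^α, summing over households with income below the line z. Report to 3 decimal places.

0.107

Poor units: £4,200, £15,600 (q = 2 of N = 6).
Relative gaps: (25600−4200)/25600 = 0.8359; (25600−15600)/25600 = 0.3906.
Raised to α = 3.0: 0.58415; 0.05960.
Sum = 0.643751; FGT(3.0) = 0.643751 / 6 = 0.107.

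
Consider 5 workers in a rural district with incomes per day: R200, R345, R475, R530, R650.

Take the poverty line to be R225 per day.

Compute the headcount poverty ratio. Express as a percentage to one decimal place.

1 of the 5 workers have income below R225.
H = 1/5 = 20.0%.

20.0%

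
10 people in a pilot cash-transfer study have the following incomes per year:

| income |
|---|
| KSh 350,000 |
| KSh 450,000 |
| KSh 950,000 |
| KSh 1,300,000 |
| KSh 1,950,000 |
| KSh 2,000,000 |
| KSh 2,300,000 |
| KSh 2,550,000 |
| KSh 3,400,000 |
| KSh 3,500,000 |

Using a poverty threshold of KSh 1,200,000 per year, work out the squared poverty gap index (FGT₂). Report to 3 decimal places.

0.094

Below z: KSh 350,000, KSh 450,000, KSh 950,000 (q = 3 of N = 10).
Relative gaps: (1200000−350000)/1200000 = 0.7083; (1200000−450000)/1200000 = 0.6250; (1200000−950000)/1200000 = 0.2083.
Squared: 0.5017; 0.3906; 0.0434.
Sum = 0.935764; P₂ = 0.935764 / 10 = 0.094.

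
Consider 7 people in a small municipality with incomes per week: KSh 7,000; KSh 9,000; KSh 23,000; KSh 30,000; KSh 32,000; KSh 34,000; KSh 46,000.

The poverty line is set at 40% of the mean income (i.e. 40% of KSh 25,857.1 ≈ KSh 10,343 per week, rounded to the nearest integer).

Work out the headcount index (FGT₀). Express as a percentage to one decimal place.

2 of the 7 people have income below KSh 10,343.
H = 2/7 = 28.6%.

28.6%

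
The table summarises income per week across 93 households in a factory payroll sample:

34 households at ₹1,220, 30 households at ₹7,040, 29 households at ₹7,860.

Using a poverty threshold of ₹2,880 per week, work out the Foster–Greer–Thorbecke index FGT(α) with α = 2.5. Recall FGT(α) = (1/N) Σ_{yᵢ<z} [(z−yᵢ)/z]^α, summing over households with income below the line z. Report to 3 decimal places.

0.092

Below the line: 34×₹1,220 (q = 34 of N = 93).
Shortfall ratios: (2880−1220)/2880 = 0.5764 (×34).
Raised to α = 2.5: 0.25223 (×34).
Sum = 8.575667; FGT(2.5) = 8.575667 / 93 = 0.092.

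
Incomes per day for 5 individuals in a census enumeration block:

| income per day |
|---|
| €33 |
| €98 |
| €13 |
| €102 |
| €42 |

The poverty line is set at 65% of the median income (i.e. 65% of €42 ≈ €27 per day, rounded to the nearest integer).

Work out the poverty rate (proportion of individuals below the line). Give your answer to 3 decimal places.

1 of the 5 individuals have income below €27.
H = 1/5 = 0.200.

0.200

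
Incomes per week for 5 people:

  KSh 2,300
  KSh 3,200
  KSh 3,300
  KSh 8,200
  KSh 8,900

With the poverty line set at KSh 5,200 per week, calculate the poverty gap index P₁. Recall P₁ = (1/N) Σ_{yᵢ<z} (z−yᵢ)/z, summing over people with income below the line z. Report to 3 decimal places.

Below the line: KSh 2,300, KSh 3,200, KSh 3,300 (q = 3 of N = 5).
Normalized shortfalls: (5200−2300)/5200 = 0.5577; (5200−3200)/5200 = 0.3846; (5200−3300)/5200 = 0.3654.
Σ = 1.307692. Dividing by the full population N = 5 gives P₁ = 0.262.

0.262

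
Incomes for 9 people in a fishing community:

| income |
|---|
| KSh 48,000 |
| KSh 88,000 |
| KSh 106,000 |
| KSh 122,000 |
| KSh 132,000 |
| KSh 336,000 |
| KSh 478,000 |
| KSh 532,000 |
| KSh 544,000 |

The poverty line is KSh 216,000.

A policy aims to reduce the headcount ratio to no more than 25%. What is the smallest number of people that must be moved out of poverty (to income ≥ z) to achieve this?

Currently q = 5 of N = 9 are below the line (H = 0.556).
A headcount ratio of at most 25% allows at most ⌊0.25 × 9⌋ = 2 poor people.
So at least 5 − 2 = 3 must be lifted.

3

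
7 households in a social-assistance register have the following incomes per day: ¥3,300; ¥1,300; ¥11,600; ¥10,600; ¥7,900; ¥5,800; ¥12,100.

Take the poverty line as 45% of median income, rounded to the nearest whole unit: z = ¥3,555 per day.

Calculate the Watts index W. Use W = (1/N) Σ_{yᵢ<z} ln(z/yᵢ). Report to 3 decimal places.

Below z: ¥1,300, ¥3,300 (q = 2 of N = 7).
ln(z/y) terms: ln(3555/1300) = 1.0060; ln(3555/3300) = 0.0744.
W = 1.080423 / 7 = 0.154.

0.154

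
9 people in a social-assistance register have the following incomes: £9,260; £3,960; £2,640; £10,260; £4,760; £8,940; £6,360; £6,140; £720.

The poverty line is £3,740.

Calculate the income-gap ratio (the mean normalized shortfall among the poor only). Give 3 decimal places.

0.551

Incomes under z: £720, £2,640 (q = 2 of N = 9).
Shortfall ratios (z−y)/z: 0.8075, 0.2941; sum = 1.101604.
I averages over the q = 2 poor units only: 1.101604 / 2 = 0.551.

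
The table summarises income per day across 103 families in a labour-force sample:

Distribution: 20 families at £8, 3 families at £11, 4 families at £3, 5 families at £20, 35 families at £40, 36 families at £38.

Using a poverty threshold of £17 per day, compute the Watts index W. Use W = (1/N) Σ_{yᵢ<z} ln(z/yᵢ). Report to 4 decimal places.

Poor units: 4×£3, 20×£8, 3×£11 (q = 27 of N = 103).
Log gaps: ln(17/3) = 1.7346 (×4); ln(17/8) = 0.7538 (×20); ln(17/11) = 0.4353 (×3).
W = 23.319794 / 103 = 0.2264.

0.2264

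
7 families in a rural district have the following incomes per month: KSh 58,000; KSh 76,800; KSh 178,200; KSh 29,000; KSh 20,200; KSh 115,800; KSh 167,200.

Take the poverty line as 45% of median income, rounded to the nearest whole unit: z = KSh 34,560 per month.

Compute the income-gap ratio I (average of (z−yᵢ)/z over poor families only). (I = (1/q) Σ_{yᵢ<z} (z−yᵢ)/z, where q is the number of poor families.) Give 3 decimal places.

Below the line: KSh 20,200, KSh 29,000 (q = 2 of N = 7).
Relative gaps: 0.4155, 0.1609; sum = 0.576389.
The income-gap ratio divides by q (the poor only): 0.576389 / 2 = 0.288.

0.288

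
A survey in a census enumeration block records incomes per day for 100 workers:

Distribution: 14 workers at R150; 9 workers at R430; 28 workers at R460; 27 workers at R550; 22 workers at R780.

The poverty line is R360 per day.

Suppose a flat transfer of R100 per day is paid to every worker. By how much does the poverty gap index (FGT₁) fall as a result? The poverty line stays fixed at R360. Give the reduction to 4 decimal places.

0.0389

Before: below the line — 14×R150; poverty gap index (FGT₁) = 0.081667.
After the R100 transfer: below the line — 14×R250; poverty gap index (FGT₁) = 0.042778.
Reduction = 0.081667 − 0.042778 = 0.0389.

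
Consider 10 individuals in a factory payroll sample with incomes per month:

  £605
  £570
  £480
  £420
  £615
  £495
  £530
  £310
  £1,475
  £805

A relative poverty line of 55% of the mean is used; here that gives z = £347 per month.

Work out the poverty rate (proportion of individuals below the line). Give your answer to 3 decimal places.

1 of the 10 individuals have income below £347.
H = 1/10 = 0.100.

0.100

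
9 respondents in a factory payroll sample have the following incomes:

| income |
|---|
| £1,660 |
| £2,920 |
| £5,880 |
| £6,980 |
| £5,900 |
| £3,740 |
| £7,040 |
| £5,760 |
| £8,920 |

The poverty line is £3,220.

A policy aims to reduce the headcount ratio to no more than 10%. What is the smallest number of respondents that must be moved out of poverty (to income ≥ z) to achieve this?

Currently q = 2 of N = 9 are below the line (H = 0.222).
A headcount ratio of at most 10% allows at most ⌊0.10 × 9⌋ = 0 poor respondents.
So at least 2 − 0 = 2 must be lifted.

2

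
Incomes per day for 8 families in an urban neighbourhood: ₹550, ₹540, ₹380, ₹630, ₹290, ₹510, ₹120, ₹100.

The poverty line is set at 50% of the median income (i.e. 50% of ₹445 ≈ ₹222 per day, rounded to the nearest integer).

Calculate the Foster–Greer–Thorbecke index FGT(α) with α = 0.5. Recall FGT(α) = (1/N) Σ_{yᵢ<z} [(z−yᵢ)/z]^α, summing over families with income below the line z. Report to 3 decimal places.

Below z: ₹100, ₹120 (q = 2 of N = 8).
Normalized shortfalls: (222−100)/222 = 0.5495; (222−120)/222 = 0.4595.
Raised to α = 0.5: 0.74132; 0.67783.
Sum = 1.419150; FGT(0.5) = 1.419150 / 8 = 0.177.

0.177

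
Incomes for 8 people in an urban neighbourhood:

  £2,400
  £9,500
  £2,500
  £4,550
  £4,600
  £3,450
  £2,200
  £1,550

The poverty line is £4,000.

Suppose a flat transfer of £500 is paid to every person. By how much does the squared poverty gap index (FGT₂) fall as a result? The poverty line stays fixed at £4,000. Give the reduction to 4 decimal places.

0.0520

Before: below the line — £1,550, £2,200, £2,400, £2,500, £3,450; squared poverty gap index (FGT₂) = 0.112148.
After the £500 transfer: below the line — £2,050, £2,700, £2,900, £3,000, £3,950; squared poverty gap index (FGT₂) = 0.060195.
Reduction = 0.112148 − 0.060195 = 0.0520.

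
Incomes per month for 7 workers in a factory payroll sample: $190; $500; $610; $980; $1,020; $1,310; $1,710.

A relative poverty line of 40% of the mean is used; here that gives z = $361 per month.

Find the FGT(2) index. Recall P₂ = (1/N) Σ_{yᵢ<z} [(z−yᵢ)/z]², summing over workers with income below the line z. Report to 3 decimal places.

0.032

Below the line: $190 (q = 1 of N = 7).
Relative gaps: (361−190)/361 = 0.4737.
Squared: 0.2244.
Sum = 0.224377; P₂ = 0.224377 / 7 = 0.032.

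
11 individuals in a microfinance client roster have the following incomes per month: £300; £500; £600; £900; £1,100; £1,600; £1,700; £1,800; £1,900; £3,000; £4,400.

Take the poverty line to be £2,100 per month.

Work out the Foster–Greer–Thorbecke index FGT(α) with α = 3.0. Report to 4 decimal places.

0.1596

Poor units: £300, £500, £600, £900, £1,100, £1,600, £1,700, £1,800, £1,900 (q = 9 of N = 11).
Gap ratios (z−y)/z: (2100−300)/2100 = 0.8571; (2100−500)/2100 = 0.7619; (2100−600)/2100 = 0.7143; (2100−900)/2100 = 0.5714; (2100−1100)/2100 = 0.4762; (2100−1600)/2100 = 0.2381; (2100−1700)/2100 = 0.1905; (2100−1800)/2100 = 0.1429; (2100−1900)/2100 = 0.0952.
Raised to α = 3.0: 0.62974; 0.44228; 0.36443; 0.18659; 0.10798; 0.01350; 0.00691; 0.00292; 0.00086.
Sum = 1.755210; FGT(3.0) = 1.755210 / 11 = 0.1596.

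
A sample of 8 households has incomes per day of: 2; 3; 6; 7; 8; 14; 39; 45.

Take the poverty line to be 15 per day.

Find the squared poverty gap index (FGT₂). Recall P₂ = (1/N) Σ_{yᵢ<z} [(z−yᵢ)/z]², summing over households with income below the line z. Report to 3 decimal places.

Poor units: 2, 3, 6, 7, 8, 14 (q = 6 of N = 8).
Gap ratios (z−y)/z: (15−2)/15 = 0.8667; (15−3)/15 = 0.8000; (15−6)/15 = 0.6000; (15−7)/15 = 0.5333; (15−8)/15 = 0.4667; (15−14)/15 = 0.0667.
Squared: 0.7511; 0.6400; 0.3600; 0.2844; 0.2178; 0.0044.
Sum = 2.257778; P₂ = 2.257778 / 8 = 0.282.

0.282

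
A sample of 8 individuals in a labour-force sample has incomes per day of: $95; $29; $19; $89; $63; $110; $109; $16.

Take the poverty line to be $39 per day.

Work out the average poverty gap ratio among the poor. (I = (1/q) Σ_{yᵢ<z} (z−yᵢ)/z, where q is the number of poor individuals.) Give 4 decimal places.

0.4530

Incomes under z: $16, $19, $29 (q = 3 of N = 8).
Relative gaps: 0.5897, 0.5128, 0.2564; sum = 1.358974.
The income-gap ratio divides by q (the poor only): 1.358974 / 3 = 0.4530.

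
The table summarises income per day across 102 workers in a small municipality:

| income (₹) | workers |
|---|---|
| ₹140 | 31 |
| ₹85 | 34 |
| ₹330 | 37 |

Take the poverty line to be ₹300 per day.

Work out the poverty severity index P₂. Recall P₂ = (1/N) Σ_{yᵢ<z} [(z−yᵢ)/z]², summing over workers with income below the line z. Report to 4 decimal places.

0.2577

Below z: 34×₹85, 31×₹140 (q = 65 of N = 102).
Normalized shortfalls: (300−85)/300 = 0.7167 (×34); (300−140)/300 = 0.5333 (×31).
Squared: 0.5136 (×34); 0.2844 (×31).
Sum = 26.280556; P₂ = 26.280556 / 102 = 0.2577.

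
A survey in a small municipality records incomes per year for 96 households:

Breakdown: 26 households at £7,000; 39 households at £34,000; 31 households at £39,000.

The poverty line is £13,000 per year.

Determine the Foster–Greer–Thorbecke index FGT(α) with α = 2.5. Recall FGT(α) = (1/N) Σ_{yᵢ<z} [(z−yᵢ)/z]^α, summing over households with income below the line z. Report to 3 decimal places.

0.039

Incomes under z: 26×£7,000 (q = 26 of N = 96).
Normalized shortfalls: (13000−7000)/13000 = 0.4615 (×26).
Raised to α = 2.5: 0.14472 (×26).
Sum = 3.762644; FGT(2.5) = 3.762644 / 96 = 0.039.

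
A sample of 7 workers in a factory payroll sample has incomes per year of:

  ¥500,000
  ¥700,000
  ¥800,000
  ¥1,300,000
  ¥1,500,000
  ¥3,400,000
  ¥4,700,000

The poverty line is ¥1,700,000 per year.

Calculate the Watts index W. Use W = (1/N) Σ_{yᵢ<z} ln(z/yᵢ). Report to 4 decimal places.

Below z: ¥500,000, ¥700,000, ¥800,000, ¥1,300,000, ¥1,500,000 (q = 5 of N = 7).
Log gaps: ln(1700000/500000) = 1.2238; ln(1700000/700000) = 0.8873; ln(1700000/800000) = 0.7538; ln(1700000/1300000) = 0.2683; ln(1700000/1500000) = 0.1252.
W = 3.258278 / 7 = 0.4655.

0.4655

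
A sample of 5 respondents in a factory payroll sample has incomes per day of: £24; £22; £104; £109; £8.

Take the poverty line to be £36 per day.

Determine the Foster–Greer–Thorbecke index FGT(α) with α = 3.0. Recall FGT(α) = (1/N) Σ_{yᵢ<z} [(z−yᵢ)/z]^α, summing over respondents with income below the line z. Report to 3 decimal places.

Poor units: £8, £22, £24 (q = 3 of N = 5).
Gap ratios (z−y)/z: (36−8)/36 = 0.7778; (36−22)/36 = 0.3889; (36−24)/36 = 0.3333.
Raised to α = 3.0: 0.47051; 0.05881; 0.03704.
Sum = 0.566358; FGT(3.0) = 0.566358 / 5 = 0.113.

0.113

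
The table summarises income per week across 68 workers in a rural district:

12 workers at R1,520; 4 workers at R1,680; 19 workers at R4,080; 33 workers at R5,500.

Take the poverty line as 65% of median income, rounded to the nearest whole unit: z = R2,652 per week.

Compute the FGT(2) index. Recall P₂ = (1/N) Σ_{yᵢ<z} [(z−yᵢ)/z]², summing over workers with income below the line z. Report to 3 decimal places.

Poor units: 12×R1,520, 4×R1,680 (q = 16 of N = 68).
Normalized shortfalls: (2652−1520)/2652 = 0.4268 (×12); (2652−1680)/2652 = 0.3665 (×4).
Squared: 0.1822 (×12); 0.1343 (×4).
Sum = 2.723723; P₂ = 2.723723 / 68 = 0.040.

0.040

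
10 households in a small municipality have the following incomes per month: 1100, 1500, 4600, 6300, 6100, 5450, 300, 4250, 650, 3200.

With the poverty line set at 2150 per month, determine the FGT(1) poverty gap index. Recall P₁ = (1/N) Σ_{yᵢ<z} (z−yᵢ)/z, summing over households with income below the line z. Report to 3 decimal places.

0.235

Below z: 300, 650, 1100, 1500 (q = 4 of N = 10).
Normalized shortfalls: (2150−300)/2150 = 0.8605; (2150−650)/2150 = 0.6977; (2150−1100)/2150 = 0.4884; (2150−1500)/2150 = 0.3023.
Sum of shortfalls = 2.348837; P₁ averages over all N: 2.348837 / 10 = 0.235.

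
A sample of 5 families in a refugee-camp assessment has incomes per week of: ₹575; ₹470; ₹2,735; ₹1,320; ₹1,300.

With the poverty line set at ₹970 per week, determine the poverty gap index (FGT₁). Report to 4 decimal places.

Incomes under z: ₹470, ₹575 (q = 2 of N = 5).
Shortfall ratios: (970−470)/970 = 0.5155; (970−575)/970 = 0.4072.
Σ = 0.922680. Dividing by the full population N = 5 gives P₁ = 0.1845.

0.1845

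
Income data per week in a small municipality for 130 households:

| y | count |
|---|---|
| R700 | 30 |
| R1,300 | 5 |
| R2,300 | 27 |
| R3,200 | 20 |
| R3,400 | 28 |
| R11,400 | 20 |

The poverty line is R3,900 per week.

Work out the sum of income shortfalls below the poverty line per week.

R180,200

Below the line: 30×R700, 5×R1,300, 27×R2,300, 20×R3,200, 28×R3,400 (q = 110 of N = 130).
Individual gaps: 30×(3900−700) = 96000; 5×(3900−1300) = 13000; 27×(3900−2300) = 43200; 20×(3900−3200) = 14000; 28×(3900−3400) = 14000.
Aggregate gap = R180,200.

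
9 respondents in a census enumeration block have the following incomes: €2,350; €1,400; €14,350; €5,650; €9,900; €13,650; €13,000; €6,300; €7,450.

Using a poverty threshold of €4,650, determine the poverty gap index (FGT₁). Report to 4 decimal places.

Below the line: €1,400, €2,350 (q = 2 of N = 9).
Gap ratios (z−y)/z: (4650−1400)/4650 = 0.6989; (4650−2350)/4650 = 0.4946.
Sum of shortfalls = 1.193548; P₁ averages over all N: 1.193548 / 9 = 0.1326.

0.1326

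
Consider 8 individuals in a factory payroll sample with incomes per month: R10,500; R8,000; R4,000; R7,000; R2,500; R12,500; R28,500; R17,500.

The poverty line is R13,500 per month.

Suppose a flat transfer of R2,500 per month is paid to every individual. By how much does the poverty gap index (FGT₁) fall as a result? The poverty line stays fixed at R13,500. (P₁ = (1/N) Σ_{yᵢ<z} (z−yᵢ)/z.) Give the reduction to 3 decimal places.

Before: below the line — R2,500, R4,000, R7,000, R8,000, R10,500, R12,500; poverty gap index (FGT₁) = 0.33796.
After the R2,500 transfer: below the line — R5,000, R6,500, R9,500, R10,500, R13,000; poverty gap index (FGT₁) = 0.21296.
Reduction = 0.33796 − 0.21296 = 0.125.

0.125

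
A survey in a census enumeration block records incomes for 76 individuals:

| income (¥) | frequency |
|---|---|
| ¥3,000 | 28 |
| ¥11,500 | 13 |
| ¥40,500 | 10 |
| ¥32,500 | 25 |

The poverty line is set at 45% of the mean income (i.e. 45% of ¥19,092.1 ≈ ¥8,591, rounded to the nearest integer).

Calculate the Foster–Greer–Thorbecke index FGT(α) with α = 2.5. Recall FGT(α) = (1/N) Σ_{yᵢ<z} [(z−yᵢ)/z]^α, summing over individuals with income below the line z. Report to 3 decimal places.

0.126

Below z: 28×¥3,000 (q = 28 of N = 76).
Normalized shortfalls: (8591−3000)/8591 = 0.6508 (×28).
Raised to α = 2.5: 0.34168 (×28).
Sum = 9.566927; FGT(2.5) = 9.566927 / 76 = 0.126.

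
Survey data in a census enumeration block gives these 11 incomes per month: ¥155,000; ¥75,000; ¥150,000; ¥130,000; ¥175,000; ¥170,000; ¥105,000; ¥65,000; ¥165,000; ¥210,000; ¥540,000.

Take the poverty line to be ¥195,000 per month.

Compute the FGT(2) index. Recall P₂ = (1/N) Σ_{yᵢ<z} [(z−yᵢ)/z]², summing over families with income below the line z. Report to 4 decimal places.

Poor units: ¥65,000, ¥75,000, ¥105,000, ¥130,000, ¥150,000, ¥155,000, ¥165,000, ¥170,000, ¥175,000 (q = 9 of N = 11).
Gap ratios (z−y)/z: (195000−65000)/195000 = 0.6667; (195000−75000)/195000 = 0.6154; (195000−105000)/195000 = 0.4615; (195000−130000)/195000 = 0.3333; (195000−150000)/195000 = 0.2308; (195000−155000)/195000 = 0.2051; (195000−165000)/195000 = 0.1538; (195000−170000)/195000 = 0.1282; (195000−175000)/195000 = 0.1026.
Squared: 0.4444; 0.3787; 0.2130; 0.1111; 0.0533; 0.0421; 0.0237; 0.0164; 0.0105.
Sum = 1.293228; P₂ = 1.293228 / 11 = 0.1176.

0.1176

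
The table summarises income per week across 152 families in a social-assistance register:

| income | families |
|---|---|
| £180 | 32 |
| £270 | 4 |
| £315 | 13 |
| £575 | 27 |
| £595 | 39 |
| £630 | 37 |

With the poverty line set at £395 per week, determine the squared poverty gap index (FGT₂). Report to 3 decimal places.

Below z: 32×£180, 4×£270, 13×£315 (q = 49 of N = 152).
Normalized shortfalls: (395−180)/395 = 0.5443 (×32); (395−270)/395 = 0.3165 (×4); (395−315)/395 = 0.2025 (×13).
Squared: 0.2963 (×32); 0.1001 (×4); 0.0410 (×13).
Sum = 10.414357; P₂ = 10.414357 / 152 = 0.069.

0.069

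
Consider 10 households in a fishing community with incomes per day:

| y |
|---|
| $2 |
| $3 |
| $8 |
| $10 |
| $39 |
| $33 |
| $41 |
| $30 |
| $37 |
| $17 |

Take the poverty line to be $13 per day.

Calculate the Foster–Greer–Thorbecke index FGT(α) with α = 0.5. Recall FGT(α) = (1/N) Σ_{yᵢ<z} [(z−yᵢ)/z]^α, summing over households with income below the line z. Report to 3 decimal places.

0.290

Below the line: $2, $3, $8, $10 (q = 4 of N = 10).
Relative gaps: (13−2)/13 = 0.8462; (13−3)/13 = 0.7692; (13−8)/13 = 0.3846; (13−10)/13 = 0.2308.
Raised to α = 0.5: 0.91987; 0.87706; 0.62017; 0.48038.
Sum = 2.897482; FGT(0.5) = 2.897482 / 10 = 0.290.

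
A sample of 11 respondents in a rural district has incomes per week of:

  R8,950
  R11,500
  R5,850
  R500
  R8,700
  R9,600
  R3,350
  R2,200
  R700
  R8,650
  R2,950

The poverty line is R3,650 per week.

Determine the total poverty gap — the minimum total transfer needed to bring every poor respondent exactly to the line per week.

Incomes under z: R500, R700, R2,200, R2,950, R3,350 (q = 5 of N = 11).
Individual gaps: 3650−500 = 3150; 3650−700 = 2950; 3650−2200 = 1450; 3650−2950 = 700; 3650−3350 = 300.
Aggregate gap = R8,550.

R8,550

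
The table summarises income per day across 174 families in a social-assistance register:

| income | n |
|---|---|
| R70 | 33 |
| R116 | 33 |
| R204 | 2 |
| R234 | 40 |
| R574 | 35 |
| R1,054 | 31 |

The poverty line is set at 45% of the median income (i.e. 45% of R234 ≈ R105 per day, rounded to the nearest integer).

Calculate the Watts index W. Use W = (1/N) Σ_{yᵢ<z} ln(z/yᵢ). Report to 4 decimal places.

0.0769

Below the line: 33×R70 (q = 33 of N = 174).
Log shortfalls: ln(105/70) = 0.4055 (×33).
W = 13.380349 / 174 = 0.0769.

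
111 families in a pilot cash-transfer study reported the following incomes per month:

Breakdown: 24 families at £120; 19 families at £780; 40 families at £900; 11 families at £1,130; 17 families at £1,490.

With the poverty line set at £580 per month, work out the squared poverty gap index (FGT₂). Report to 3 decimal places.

0.136

Below z: 24×£120 (q = 24 of N = 111).
Relative gaps: (580−120)/580 = 0.7931 (×24).
Squared: 0.6290 (×24).
Sum = 15.096314; P₂ = 15.096314 / 111 = 0.136.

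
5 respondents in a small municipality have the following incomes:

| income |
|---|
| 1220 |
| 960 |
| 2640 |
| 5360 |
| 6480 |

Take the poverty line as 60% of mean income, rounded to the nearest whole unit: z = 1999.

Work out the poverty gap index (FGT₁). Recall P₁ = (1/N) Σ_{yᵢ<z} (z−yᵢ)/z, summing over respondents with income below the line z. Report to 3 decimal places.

Poor units: 960, 1220 (q = 2 of N = 5).
Shortfall ratios: (1999−960)/1999 = 0.5198; (1999−1220)/1999 = 0.3897.
Σ = 0.909455. Dividing by the full population N = 5 gives P₁ = 0.182.

0.182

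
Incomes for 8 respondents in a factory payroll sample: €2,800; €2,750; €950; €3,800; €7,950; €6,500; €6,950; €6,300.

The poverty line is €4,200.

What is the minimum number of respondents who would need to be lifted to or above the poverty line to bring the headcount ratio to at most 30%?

4 of the 8 respondents are poor, so H = 4/8 = 0.500.
A headcount ratio of at most 30% allows at most ⌊0.30 × 8⌋ = 2 poor respondents.
So at least 4 − 2 = 2 must be lifted.

2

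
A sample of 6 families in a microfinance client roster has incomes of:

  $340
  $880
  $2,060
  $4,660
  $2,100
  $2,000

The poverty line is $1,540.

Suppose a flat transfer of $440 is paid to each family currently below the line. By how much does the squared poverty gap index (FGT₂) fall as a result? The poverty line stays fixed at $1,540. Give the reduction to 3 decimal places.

Before: below the line — $340, $880; squared poverty gap index (FGT₂) = 0.13181.
After the $440 transfer: below the line — $780, $1,320; squared poverty gap index (FGT₂) = 0.04399.
Reduction = 0.13181 − 0.04399 = 0.088.

0.088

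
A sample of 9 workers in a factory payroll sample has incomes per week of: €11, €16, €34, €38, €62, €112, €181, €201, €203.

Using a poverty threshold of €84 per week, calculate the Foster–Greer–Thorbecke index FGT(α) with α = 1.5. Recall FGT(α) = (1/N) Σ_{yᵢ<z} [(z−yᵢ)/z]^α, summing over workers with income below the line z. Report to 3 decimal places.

0.282

Below the line: €11, €16, €34, €38, €62 (q = 5 of N = 9).
Relative gaps: (84−11)/84 = 0.8690; (84−16)/84 = 0.8095; (84−34)/84 = 0.5952; (84−38)/84 = 0.5476; (84−62)/84 = 0.2619.
Raised to α = 1.5: 0.81015; 0.72836; 0.45924; 0.40525; 0.13403.
Sum = 2.537022; FGT(1.5) = 2.537022 / 9 = 0.282.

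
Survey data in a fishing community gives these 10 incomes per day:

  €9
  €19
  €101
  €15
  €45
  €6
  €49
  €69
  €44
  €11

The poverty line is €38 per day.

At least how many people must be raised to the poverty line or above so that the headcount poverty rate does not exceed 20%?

Currently q = 5 of N = 10 are below the line (H = 0.500).
A headcount ratio of at most 20% allows at most ⌊0.20 × 10⌋ = 2 poor people.
So at least 5 − 2 = 3 must be lifted.

3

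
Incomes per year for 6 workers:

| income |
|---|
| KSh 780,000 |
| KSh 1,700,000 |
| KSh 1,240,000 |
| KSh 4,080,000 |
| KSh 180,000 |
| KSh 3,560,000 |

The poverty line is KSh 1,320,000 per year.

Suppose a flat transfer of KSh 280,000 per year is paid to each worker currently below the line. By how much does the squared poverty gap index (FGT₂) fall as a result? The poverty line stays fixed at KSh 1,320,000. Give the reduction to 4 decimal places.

Before: below the line — KSh 180,000, KSh 780,000, KSh 1,240,000; squared poverty gap index (FGT₂) = 0.152816.
After the KSh 280,000 transfer: below the line — KSh 460,000, KSh 1,060,000; squared poverty gap index (FGT₂) = 0.077212.
Reduction = 0.152816 − 0.077212 = 0.0756.

0.0756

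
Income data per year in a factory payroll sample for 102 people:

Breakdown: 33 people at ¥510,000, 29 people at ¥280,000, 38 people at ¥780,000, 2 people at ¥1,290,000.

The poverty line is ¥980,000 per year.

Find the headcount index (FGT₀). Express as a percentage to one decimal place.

100 of the 102 people have income below ¥980,000.
H = 100/102 = 98.0%.

98.0%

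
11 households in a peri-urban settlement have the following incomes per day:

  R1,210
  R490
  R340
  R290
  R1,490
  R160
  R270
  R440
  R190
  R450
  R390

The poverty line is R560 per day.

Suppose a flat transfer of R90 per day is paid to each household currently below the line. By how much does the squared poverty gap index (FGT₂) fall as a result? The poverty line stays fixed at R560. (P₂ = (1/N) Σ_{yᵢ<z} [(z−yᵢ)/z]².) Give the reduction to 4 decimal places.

Before: below the line — R160, R190, R270, R290, R340, R390, R440, R450, R490; squared poverty gap index (FGT₂) = 0.163091.
After the R90 transfer: below the line — R250, R280, R360, R380, R430, R480, R530, R540; squared poverty gap index (FGT₂) = 0.078705.
Reduction = 0.163091 − 0.078705 = 0.0844.

0.0844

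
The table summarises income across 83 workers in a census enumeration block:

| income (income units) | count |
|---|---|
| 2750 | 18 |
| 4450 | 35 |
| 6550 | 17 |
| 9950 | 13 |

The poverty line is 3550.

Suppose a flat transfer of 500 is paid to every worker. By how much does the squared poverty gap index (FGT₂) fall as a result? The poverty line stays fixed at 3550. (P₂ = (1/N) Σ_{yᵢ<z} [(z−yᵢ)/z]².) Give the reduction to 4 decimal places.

Before: below the line — 18×2750; squared poverty gap index (FGT₂) = 0.011013.
After the 500 transfer: below the line — 18×3250; squared poverty gap index (FGT₂) = 0.001549.
Reduction = 0.011013 − 0.001549 = 0.0095.

0.0095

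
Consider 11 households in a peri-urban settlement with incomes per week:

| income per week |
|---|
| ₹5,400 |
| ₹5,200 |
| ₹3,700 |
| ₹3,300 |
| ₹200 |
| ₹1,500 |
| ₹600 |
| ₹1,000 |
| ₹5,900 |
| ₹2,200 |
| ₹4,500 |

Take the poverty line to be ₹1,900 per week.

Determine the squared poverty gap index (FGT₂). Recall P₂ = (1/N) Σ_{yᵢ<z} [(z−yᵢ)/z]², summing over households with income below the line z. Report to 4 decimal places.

Below z: ₹200, ₹600, ₹1,000, ₹1,500 (q = 4 of N = 11).
Relative gaps: (1900−200)/1900 = 0.8947; (1900−600)/1900 = 0.6842; (1900−1000)/1900 = 0.4737; (1900−1500)/1900 = 0.2105.
Squared: 0.8006; 0.4681; 0.2244; 0.0443.
Sum = 1.537396; P₂ = 1.537396 / 11 = 0.1398.

0.1398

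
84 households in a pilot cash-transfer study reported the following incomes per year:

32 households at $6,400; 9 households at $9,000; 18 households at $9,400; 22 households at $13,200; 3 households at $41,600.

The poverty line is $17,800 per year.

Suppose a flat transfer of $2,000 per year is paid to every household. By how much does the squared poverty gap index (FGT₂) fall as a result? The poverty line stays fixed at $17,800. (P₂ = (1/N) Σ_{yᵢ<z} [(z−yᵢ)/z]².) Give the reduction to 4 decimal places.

Before: below the line — 32×$6,400, 9×$9,000, 18×$9,400, 22×$13,200; squared poverty gap index (FGT₂) = 0.247657.
After the $2,000 transfer: below the line — 32×$8,400, 9×$11,000, 18×$11,400, 22×$15,200; squared poverty gap index (FGT₂) = 0.155166.
Reduction = 0.247657 − 0.155166 = 0.0925.

0.0925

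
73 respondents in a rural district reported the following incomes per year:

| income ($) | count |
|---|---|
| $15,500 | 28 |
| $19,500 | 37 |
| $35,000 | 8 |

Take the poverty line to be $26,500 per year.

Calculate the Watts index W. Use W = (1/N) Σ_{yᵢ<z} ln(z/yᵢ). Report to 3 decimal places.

Poor units: 28×$15,500, 37×$19,500 (q = 65 of N = 73).
Log gaps: ln(26500/15500) = 0.5363 (×28); ln(26500/19500) = 0.3067 (×37).
W = 26.365552 / 73 = 0.361.

0.361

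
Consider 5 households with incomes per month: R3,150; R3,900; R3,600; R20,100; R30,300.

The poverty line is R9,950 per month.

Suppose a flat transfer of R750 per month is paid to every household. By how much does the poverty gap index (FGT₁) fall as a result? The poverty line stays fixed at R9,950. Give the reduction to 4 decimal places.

0.0452

Before: below the line — R3,150, R3,600, R3,900; poverty gap index (FGT₁) = 0.385930.
After the R750 transfer: below the line — R3,900, R4,350, R4,650; poverty gap index (FGT₁) = 0.340704.
Reduction = 0.385930 − 0.340704 = 0.0452.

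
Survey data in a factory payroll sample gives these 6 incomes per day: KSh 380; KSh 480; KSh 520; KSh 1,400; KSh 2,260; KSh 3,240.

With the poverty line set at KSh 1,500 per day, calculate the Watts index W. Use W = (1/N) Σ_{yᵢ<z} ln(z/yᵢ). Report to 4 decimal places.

Below z: KSh 380, KSh 480, KSh 520, KSh 1,400 (q = 4 of N = 6).
ln(z/y) terms: ln(1500/380) = 1.3730; ln(1500/480) = 1.1394; ln(1500/520) = 1.0594; ln(1500/1400) = 0.0690.
W = 3.640868 / 6 = 0.6068.

0.6068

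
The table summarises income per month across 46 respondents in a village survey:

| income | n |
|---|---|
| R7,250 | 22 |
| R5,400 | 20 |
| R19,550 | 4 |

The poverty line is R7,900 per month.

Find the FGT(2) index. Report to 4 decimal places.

0.0468

Poor units: 20×R5,400, 22×R7,250 (q = 42 of N = 46).
Gap ratios (z−y)/z: (7900−5400)/7900 = 0.3165 (×20); (7900−7250)/7900 = 0.0823 (×22).
Squared: 0.1001 (×20); 0.0068 (×22).
Sum = 2.151819; P₂ = 2.151819 / 46 = 0.0468.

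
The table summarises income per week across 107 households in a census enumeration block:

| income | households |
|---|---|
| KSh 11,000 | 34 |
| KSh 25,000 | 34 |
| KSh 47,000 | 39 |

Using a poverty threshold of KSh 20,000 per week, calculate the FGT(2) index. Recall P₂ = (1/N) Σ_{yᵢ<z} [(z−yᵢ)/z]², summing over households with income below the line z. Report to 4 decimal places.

0.0643

Below the line: 34×KSh 11,000 (q = 34 of N = 107).
Normalized shortfalls: (20000−11000)/20000 = 0.4500 (×34).
Squared: 0.2025 (×34).
Sum = 6.885000; P₂ = 6.885000 / 107 = 0.0643.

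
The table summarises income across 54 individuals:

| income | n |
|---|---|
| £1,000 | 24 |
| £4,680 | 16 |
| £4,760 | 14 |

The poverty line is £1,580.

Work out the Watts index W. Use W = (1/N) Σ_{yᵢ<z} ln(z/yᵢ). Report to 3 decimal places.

0.203

Incomes under z: 24×£1,000 (q = 24 of N = 54).
Log shortfalls: ln(1580/1000) = 0.4574 (×24).
W = 10.978196 / 54 = 0.203.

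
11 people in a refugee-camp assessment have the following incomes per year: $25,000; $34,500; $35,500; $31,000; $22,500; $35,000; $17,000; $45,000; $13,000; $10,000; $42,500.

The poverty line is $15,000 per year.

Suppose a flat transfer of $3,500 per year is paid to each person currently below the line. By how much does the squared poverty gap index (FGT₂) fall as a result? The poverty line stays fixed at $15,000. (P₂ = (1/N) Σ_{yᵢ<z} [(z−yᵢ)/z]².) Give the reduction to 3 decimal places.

Before: below the line — $10,000, $13,000; squared poverty gap index (FGT₂) = 0.01172.
After the $3,500 transfer: below the line — $13,500; squared poverty gap index (FGT₂) = 0.00091.
Reduction = 0.01172 − 0.00091 = 0.011.

0.011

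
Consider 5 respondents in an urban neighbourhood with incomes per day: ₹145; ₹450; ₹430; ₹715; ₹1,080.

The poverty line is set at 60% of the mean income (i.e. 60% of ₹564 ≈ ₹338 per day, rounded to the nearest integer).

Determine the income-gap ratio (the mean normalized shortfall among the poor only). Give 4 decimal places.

0.5710

Poor units: ₹145 (q = 1 of N = 5).
Relative gaps: 0.5710; sum = 0.571006.
I averages over the q = 1 poor units only: 0.571006 / 1 = 0.5710.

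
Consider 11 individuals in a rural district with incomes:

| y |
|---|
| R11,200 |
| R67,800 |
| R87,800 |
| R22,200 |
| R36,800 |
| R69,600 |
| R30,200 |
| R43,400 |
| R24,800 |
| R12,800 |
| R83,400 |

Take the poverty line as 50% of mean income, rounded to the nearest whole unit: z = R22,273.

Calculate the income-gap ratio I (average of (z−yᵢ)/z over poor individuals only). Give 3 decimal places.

0.309

Below z: R11,200, R12,800, R22,200 (q = 3 of N = 11).
Relative gaps: 0.4971, 0.4253, 0.0033; sum = 0.925740.
I averages over the q = 3 poor units only: 0.925740 / 3 = 0.309.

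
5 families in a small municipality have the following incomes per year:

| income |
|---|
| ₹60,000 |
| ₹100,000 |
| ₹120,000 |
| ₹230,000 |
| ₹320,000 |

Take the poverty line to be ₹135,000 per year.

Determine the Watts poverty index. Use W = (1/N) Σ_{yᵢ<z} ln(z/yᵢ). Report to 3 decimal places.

Incomes under z: ₹60,000, ₹100,000, ₹120,000 (q = 3 of N = 5).
Log shortfalls: ln(135000/60000) = 0.8109; ln(135000/100000) = 0.3001; ln(135000/120000) = 0.1178.
W = 1.228818 / 5 = 0.246.

0.246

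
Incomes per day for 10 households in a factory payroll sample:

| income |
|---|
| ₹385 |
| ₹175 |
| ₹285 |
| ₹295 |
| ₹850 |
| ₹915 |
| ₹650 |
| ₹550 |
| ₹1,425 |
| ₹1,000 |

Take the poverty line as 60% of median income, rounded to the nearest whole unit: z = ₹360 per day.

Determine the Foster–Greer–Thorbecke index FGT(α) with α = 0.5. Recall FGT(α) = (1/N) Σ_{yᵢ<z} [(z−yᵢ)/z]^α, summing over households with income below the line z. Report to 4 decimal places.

Below the line: ₹175, ₹285, ₹295 (q = 3 of N = 10).
Gap ratios (z−y)/z: (360−175)/360 = 0.5139; (360−285)/360 = 0.2083; (360−295)/360 = 0.1806.
Raised to α = 0.5: 0.71686; 0.45644; 0.42492.
Sum = 1.598214; FGT(0.5) = 1.598214 / 10 = 0.1598.

0.1598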